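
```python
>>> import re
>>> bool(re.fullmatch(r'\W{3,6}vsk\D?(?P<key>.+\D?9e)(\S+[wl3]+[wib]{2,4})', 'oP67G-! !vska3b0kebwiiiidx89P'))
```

False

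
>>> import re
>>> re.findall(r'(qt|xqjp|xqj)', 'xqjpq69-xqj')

Alternation isn't longest-match — the leftmost alternative that fits at this position is chosen.
Matches: at [0:4] match 'xqjp', group 1 = 'xqjp'; at [8:11] match 'xqj', group 1 = 'xqj'.
With a single group, `findall` returns only what that group captured — 2 items.

['xqjp', 'xqj']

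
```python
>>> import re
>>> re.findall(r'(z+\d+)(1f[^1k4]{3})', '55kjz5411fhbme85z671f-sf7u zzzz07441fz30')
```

[('z541', '1fhbm'), ('z67', '1f-sf'), ('zzzz0744', '1fz30')]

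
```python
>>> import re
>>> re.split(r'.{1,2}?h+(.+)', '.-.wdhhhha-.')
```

Pattern: 1 to 2 of any character (lazy), then one or more of a literal 'h'; then one or more of any character (captured).
Because the pattern has a capturing group, `split` also inserts each captured text between the pieces.

['.-.', 'a-.', '']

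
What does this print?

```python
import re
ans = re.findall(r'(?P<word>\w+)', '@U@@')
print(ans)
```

['U']

Pattern: one or more of a word character (captured as 'word').
One capturing group, so `findall` returns just the captured substring from the one match — 1 in all.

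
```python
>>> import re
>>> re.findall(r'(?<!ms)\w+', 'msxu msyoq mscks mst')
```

The negative lookaround is zero-width — it rules out positions where the adjacent text would match, without consuming anything.
Since nothing is captured, `findall` lists the 4 matched substrings directly.

['msxu', 'msyoq', 'mscks', 'mst']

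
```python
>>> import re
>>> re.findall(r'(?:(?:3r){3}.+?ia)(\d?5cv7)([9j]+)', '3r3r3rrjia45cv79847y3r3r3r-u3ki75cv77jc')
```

[('45cv7', '9')]

The pattern matches the literal '3r' repeated 3 times, then one or more of any character (lazy), then the literal 'ia' (non-capturing group); then optionally a digit, then the literal '5cv', then a literal '7' (captured); then one or more of one of [9j] (captured).
Matches: at [0:16] match '3r3r3rrjia45cv79', groups = ('45cv7', '9').
2 groups means the one result is a tuple of 2 captured strings — 1 here.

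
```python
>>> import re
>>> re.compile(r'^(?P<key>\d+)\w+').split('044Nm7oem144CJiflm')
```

['', '044', '']

The pattern matches anchored at the start of the string; then one or more of a digit (captured as 'key'); then one or more of a word character.
`re.split` interleaves the captured-group text with the surrounding fragments.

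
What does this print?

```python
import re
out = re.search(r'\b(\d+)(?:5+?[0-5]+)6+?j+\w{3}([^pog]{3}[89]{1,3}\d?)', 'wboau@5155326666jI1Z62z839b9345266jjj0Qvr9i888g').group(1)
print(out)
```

515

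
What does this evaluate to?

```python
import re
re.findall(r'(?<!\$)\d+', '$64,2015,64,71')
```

['4', '2015', '64', '71']

The negative lookahead/lookbehind blocks any match where the forbidden context is present.
Walking the string: at [2:3] → '4'; at [4:8] → '2015'; at [9:11] → '64'; at [12:14] → '71'.
With no groups in the pattern, `findall` gives back each whole match — 4 here.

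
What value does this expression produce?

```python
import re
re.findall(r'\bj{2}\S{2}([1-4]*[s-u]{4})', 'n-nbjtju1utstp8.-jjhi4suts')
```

['4suts']

Pattern: a word boundary (`\b`, zero-width); then exactly 2 of the literal 'j', then exactly 2 of a non-whitespace character; then zero or more of a character in [1-4], then exactly 4 of a character in [s-u] (captured).
Scanning left to right: at [17:26] match 'jjhi4suts', group 1 = '4suts'.
Because there's exactly one group, `findall` drops the full match and keeps group 1 from the one hit.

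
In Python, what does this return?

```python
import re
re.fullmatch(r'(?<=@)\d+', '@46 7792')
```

None

The `(?=…)`/`(?<=…)` assertion just peeks at neighbouring text; it doesn't advance the match position.
For `fullmatch`, every character of the input must be accounted for by the pattern.
Here the pattern can't cover the whole string, so the call returns None.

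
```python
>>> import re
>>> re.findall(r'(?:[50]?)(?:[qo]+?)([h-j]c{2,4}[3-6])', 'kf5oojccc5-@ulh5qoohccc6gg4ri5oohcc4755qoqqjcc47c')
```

['jccc5', 'hccc6', 'hcc4', 'jcc4']

This matches optionally one of [50] (non-capturing group); then one or more of one of [qo] (lazy) (non-capturing group); then a character in [h-j], then 2 to 4 of a literal 'c', then a character in [3-6] (captured).
Scanning left to right: at [2:10] match '5oojccc5', group 1 = 'jccc5'; at [15:24] match '5qoohccc6', group 1 = 'hccc6'; at [29:36] match '5oohcc4', group 1 = 'hcc4'; at [38:47] match '5qoqqjcc4', group 1 = 'jcc4'.
`findall` collects group 1 from each match (4 total).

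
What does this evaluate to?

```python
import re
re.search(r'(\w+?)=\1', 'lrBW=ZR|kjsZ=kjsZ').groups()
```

('kjsZ',)

The match spans [8:17] → 'kjsZ=kjsZ'.
Captured: group 1 = 'kjsZ'.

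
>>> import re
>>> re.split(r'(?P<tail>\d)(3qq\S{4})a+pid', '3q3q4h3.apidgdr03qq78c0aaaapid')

['3q3q4h3.apidgdr', '0', '3qq78c0', '']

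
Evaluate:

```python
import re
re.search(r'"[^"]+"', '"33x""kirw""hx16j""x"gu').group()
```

'"33x"'

`re.search` scans for the first position where the pattern succeeds.
The match spans [0:5] → '"33x"'.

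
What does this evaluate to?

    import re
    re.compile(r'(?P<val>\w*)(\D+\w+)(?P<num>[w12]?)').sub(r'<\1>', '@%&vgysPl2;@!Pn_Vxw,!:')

The replacement refers to a captured group, so each match is rewritten using its own captured text.

'<><>,!:'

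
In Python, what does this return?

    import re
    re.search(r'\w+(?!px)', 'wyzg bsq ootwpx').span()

A negative assertion filters positions out without eating any characters.
The match spans [0:4] → 'wyzg'.

(0, 4)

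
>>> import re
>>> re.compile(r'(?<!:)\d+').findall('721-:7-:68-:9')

['721', '8']

`(?!…)`/`(?<!…)` only lets a position through if the neighbouring text does NOT match; no characters are consumed.
Since nothing is captured, `findall` lists the 2 matched substrings directly.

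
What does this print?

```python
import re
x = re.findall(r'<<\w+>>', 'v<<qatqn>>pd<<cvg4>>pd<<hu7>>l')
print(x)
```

Scanning left to right: at [1:10] → '<<qatqn>>'; at [12:20] → '<<cvg4>>'; at [22:29] → '<<hu7>>'.
With no groups in the pattern, `findall` gives back each whole match — 3 here.

['<<qatqn>>', '<<cvg4>>', '<<hu7>>']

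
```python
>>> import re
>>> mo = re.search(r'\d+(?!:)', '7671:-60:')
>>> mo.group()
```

'767'

`(?!…)`/`(?<!…)` only lets a position through if the neighbouring text does NOT match; no characters are consumed.
Unlike `match`, `search` isn't anchored — it looks for the pattern anywhere in the string.
The match spans [0:3] → '767'.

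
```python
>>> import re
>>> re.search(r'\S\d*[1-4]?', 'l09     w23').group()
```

'l09'

The pattern matches a non-whitespace character; then zero or more of a digit, then optionally a character in [1-4].
Unlike `match`, `search` isn't anchored — it looks for the pattern anywhere in the string.
The match spans [0:3] → 'l09'.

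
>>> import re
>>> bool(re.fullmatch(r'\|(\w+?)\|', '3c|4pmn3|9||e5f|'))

False

`fullmatch` succeeds only if the pattern covers the string from start to end.
Here there's no way to consume every character, so the call returns None, and `bool(None)` is False.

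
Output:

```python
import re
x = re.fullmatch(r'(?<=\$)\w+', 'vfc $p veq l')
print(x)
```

None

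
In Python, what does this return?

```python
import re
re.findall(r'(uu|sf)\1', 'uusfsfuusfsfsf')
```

['sf', 'sf']

A backreference is literal: `\1` must see the identical characters the first group matched.
One capturing group, so `findall` returns just the captured substring from each match — 2 in all.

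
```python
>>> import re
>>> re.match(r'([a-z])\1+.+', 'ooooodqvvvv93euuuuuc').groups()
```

A backreference is literal: `\1` must see the identical characters the first group matched.
With `match`, the pattern is implicitly anchored at the beginning.
The match spans [0:20] → 'ooooodqvvvv93euuuuuc'.
Captured: group 1 = 'o'.

('o',)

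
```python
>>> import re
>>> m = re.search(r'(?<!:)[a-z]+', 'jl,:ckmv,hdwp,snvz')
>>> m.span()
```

The negative lookaround is zero-width — it rules out positions where the adjacent text would match, without consuming anything.
`re.search` scans for the first position where the pattern succeeds.
The match spans [0:2] → 'jl'.

(0, 2)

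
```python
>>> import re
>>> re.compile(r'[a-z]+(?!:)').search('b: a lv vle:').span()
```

(3, 4)

`(?!…)`/`(?<!…)` only lets a position through if the neighbouring text does NOT match; no characters are consumed.
`search` walks the string left to right and returns the first match it finds.
The match spans [3:4] → 'a'.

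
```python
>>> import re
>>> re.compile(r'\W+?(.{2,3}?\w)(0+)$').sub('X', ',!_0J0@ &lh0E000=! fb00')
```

',!_0J0@ &lh0E000X'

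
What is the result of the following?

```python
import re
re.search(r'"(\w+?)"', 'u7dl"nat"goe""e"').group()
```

'"nat"'

`re.search` scans for the first position where the pattern succeeds.
The match spans [4:9] → '"nat"'.
Captured: group 1 = 'nat'.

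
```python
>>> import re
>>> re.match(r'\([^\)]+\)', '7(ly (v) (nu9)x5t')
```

None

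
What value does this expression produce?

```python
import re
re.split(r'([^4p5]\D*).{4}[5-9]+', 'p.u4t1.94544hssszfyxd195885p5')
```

This matches any character except [4p5], then zero or more of a non-digit (captured); then exactly 4 of any character, then one or more of a character in [5-9].
Matches to split on: at [1:8] → '.u4t1.9'; at [12:27] → 'hssszfyxd195885'.
`re.split` interleaves the captured-group text with the surrounding fragments.

['p', '.u', '4544', 'hssszfyxd', 'p5']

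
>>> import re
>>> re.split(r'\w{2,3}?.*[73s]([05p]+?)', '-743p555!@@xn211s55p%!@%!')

['-', '5', '5p%!@%!']

A non-greedy quantifier consumes as few characters as it can — just enough that the remainder of the pattern still matches from where it stops; whatever follows it matches normally.
`re.split` interleaves the captured-group text with the surrounding fragments.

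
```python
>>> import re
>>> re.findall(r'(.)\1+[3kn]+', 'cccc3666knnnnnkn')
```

['c', '6']

A backreference is literal: `\1` must see the identical characters the first group matched.
Walking the string: at [0:5] match 'cccc3', group 1 = 'c'; at [5:16] match '666knnnnnkn', group 1 = '6'.
One capturing group, so `findall` returns just the captured substring from each match — 2 in all.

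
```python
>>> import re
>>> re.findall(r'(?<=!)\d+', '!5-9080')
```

The positive lookaround only admits positions where the adjacent text matches; those characters stay outside the span.
No capturing groups, so `findall` returns the 1 full match string.

['5']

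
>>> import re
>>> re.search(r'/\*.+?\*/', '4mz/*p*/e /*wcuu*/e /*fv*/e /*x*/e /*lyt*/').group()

The match spans [3:8] → '/*p*/'.

'/*p*/'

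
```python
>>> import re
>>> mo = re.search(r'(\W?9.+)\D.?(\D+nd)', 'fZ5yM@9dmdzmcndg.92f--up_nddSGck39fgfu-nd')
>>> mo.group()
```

'@9dmdzmcndg.92f--up_nddSGck39fgfu-nd'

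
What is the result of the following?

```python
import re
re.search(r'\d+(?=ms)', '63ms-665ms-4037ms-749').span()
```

(0, 2)

The lookaround is zero-width — it requires the adjacent text to match without consuming it, so the asserted text isn't part of the match.
`re.search` tries every starting position until one works.
The match spans [0:2] → '63'.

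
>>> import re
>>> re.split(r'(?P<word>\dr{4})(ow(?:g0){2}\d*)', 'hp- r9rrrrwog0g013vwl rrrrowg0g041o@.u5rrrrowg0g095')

`re.split` interleaves the captured-group text with the surrounding fragments.

['hp- r9rrrrwog0g013vwl rrrrowg0g041o@.u', '5rrrr', 'owg0g095', '']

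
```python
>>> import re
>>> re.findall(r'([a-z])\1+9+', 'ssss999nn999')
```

['s', 'n']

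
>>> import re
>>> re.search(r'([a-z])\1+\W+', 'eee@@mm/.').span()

(0, 5)

`\1` is not a pattern — it's the concrete string captured by group 1, re-applied verbatim.
`re.search` tries every starting position until one works.
The match spans [0:5] → 'eee@@'.
Captured: group 1 = 'e'.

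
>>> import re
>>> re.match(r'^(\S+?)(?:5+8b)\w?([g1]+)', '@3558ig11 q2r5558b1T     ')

None

This matches anchored at the start of the string; then one or more of a non-whitespace character (lazy) (captured); then one or more of a literal '5', then the literal '8b' (non-capturing group); then optionally a word character; then one or more of one of [g1] (captured).
`re.match` won't scan ahead — the pattern has to work from the very first character.
Here the pattern fails at index 0, so the call returns None.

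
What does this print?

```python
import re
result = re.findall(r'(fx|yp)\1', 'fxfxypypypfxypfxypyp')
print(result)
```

After group 1 captures some text, `\1` only succeeds where that same text appears again.
Walking the string: at [0:4] match 'fxfx', group 1 = 'fx'; at [4:8] match 'ypyp', group 1 = 'yp'; at [16:20] match 'ypyp', group 1 = 'yp'.
Because there's exactly one group, `findall` drops the full match and keeps group 1 from each hit.

['fx', 'yp', 'yp']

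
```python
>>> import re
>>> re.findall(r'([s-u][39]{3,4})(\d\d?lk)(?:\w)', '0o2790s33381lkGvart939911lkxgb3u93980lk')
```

[('s333', '81lk'), ('t9399', '11lk')]

Multiple groups make `findall` return tuples — one 2-tuple for each match.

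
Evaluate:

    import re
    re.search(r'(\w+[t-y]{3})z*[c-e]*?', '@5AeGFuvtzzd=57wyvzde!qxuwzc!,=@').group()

'5AeGFuvtzz'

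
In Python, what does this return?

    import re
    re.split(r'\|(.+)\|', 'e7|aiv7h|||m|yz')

Matches to split on: at [2:13] → '|aiv7h|||m|'.
Because the pattern has a capturing group, `split` also inserts each captured text between the pieces.

['e7', 'aiv7h|||m', 'yz']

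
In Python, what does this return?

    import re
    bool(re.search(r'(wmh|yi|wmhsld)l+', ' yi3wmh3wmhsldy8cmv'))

False

Here the pattern never matches, so the call returns None, and `bool(None)` is False.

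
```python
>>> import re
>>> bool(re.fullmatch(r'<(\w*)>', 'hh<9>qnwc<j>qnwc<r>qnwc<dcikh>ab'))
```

`re.fullmatch` requires the pattern to consume the entire string.
Here the string isn't matched end-to-end, so the call returns None, and `bool(None)` is False.

False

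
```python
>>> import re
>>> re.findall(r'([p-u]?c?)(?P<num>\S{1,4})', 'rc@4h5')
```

[('rc', '@4h5')]

The pattern matches optionally a character in [p-u], then optionally a literal 'c' (captured); then 1 to 4 of a non-whitespace character (captured as 'num').
2 groups means the one result is a tuple of 2 captured strings — 1 here.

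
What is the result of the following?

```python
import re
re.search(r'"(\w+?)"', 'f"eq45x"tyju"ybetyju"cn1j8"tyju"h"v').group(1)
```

'eq45x'

`search` walks the string left to right and returns the first match it finds.
The match spans [1:8] → '"eq45x"'.
Captured: group 1 = 'eq45x'.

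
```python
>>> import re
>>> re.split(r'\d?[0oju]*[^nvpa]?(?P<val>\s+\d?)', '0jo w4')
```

['', ' ', 'w4']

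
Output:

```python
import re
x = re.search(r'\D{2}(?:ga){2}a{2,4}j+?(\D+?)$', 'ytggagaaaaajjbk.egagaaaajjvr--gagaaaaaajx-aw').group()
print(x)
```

tggagaaaaajjbk.egagaaaajjvr--gagaaaaaajx-aw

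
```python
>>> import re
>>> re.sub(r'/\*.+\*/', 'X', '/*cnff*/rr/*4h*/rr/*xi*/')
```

'X'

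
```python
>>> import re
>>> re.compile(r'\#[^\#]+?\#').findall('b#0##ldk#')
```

['#0#', '#ldk#']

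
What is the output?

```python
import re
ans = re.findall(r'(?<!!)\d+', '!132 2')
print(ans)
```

Because the assertion is negative and zero-width, positions next to the forbidden text are skipped.
Matches: at [2:4] → '32'; at [5:6] → '2'.
With no groups in the pattern, `findall` gives back each whole match — 2 here.

['32', '2']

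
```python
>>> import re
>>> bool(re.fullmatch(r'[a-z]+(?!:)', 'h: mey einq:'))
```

For `fullmatch`, every character of the input must be accounted for by the pattern.
Here there's no way to consume every character, so the call returns None, and `bool(None)` is False.

False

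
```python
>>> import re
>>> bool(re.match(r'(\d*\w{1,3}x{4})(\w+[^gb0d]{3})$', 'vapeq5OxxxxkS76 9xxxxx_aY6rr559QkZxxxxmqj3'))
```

False

The pattern matches zero or more of a digit, then 1 to 3 of a word character, then exactly 4 of the literal 'x' (captured); then one or more of a word character, then exactly 3 of any character except [gb0d] (captured); then anchored at the end.
`re.match` only tries the pattern at the start of the string.
Here the string doesn't start with a match, so the call returns None, and `bool(None)` is False.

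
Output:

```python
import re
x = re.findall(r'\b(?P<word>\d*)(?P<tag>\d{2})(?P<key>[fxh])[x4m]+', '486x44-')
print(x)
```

[('4', '86', 'x')]

This matches a word boundary (`\b`, zero-width); then zero or more of a digit (captured as 'word'); then exactly 2 of a digit (captured as 'tag'); then one of [fxh] (captured as 'key'); then one or more of one of [x4m].
Walking the string: at [0:6] match '486x44', groups = ('4', '86', 'x').
`findall` packs the 3 group values into a tuple for every match.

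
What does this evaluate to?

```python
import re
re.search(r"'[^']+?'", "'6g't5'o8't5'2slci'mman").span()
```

(0, 4)

The match spans [0:4] → "'6g'".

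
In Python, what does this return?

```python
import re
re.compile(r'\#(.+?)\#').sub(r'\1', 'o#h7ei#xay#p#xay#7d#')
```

'oh7eixaypxay7d'

Each match is replaced using the text its own group 1 captured.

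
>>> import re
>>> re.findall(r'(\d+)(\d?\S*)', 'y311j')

[('311', 'j')]

2 groups means the one result is a tuple of 2 captured strings — 1 here.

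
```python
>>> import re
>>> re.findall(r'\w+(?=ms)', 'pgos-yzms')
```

['yz']

The positive lookaround only admits positions where the adjacent text matches; those characters stay outside the span.
`findall` yields the raw match text (1 of them) because the pattern has no groups.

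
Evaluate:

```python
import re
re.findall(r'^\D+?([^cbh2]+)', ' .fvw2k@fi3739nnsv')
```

['.fvw']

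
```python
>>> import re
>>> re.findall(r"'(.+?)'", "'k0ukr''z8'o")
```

Because the quantifier is non-greedy, it stops expanding at the earliest point where the rest of the pattern can succeed.
`findall` collects group 1 from each match (2 total).

['k0ukr', 'z8']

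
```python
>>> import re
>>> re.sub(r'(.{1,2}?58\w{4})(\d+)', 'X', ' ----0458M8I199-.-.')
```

' ----X-.-.'

Pattern: 1 to 2 of any character (lazy), then the literal '58', then exactly 4 of a word character (captured); then one or more of a digit (captured).
Matches: at [5:15] → '0458M8I199'.
Each match is replaced by 'X'.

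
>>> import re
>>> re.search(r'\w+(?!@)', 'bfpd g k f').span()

(0, 4)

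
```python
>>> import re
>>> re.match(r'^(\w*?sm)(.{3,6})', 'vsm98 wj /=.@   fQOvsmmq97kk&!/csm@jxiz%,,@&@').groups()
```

('vsm', '98 wj ')

This matches anchored at the start of the string; then zero or more of a word character (lazy), then the literal 'sm' (captured); then 3 to 6 of any character (captured).
With `match`, the pattern is implicitly anchored at the beginning.
The match spans [0:9] → 'vsm98 wj '.
Captured: group 1 = 'vsm', group 2 = '98 wj '.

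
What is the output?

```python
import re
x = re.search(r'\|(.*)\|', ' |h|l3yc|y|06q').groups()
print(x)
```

`re.search` tries every starting position until one works.
The match spans [1:11] → '|h|l3yc|y|'.
Captured: group 1 = 'h|l3yc|y'.

('h|l3yc|y',)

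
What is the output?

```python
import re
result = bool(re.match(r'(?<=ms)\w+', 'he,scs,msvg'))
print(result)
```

False

`match` is anchored at position 0; if the pattern doesn't fit there, it returns None.
Here the string doesn't start with a match, so the call returns None, and `bool(None)` is False.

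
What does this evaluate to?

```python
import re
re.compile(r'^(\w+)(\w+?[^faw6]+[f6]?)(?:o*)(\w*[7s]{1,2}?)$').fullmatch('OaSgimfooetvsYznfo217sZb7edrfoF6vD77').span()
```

(0, 36)

For `fullmatch`, every character of the input must be accounted for by the pattern.
The match spans [0:36] → 'OaSgimfooetvsYznfo217sZb7edrfoF6vD77'.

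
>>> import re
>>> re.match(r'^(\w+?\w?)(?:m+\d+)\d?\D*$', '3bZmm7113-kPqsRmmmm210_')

None

The pattern matches anchored at the start of the string; then one or more of a word character (lazy), then optionally a word character (captured); then one or more of the literal 'm', then one or more of a digit (non-capturing group); then optionally a digit, then zero or more of a non-digit; then anchored at the end.
`re.match` won't scan ahead — the pattern has to work from the very first character.
Here the pattern fails at index 0, so the call returns None.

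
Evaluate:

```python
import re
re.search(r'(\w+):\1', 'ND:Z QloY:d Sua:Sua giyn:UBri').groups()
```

('Sua',)

`\1` is not a pattern — it's the concrete string captured by group 1, re-applied verbatim.
`search` walks the string left to right and returns the first match it finds.
The match spans [12:19] → 'Sua:Sua'.
Captured: group 1 = 'Sua'.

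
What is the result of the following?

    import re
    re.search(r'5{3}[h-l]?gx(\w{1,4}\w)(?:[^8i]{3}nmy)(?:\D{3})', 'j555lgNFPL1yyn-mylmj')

None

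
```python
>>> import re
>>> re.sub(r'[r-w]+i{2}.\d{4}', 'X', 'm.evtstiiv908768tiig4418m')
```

'm.eX68Xm'

The pattern matches one or more of a character in [r-w], then exactly 2 of a literal 'i', then any character; then exactly 4 of a digit.
Each match is replaced by 'X'.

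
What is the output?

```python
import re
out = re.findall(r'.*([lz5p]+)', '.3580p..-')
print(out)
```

['p']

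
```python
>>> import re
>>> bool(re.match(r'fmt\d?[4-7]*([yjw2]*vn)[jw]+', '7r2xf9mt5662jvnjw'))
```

False

`match` is anchored at position 0; if the pattern doesn't fit there, it returns None.
Here position 0 doesn't satisfy it, so the call returns None, and `bool(None)` is False.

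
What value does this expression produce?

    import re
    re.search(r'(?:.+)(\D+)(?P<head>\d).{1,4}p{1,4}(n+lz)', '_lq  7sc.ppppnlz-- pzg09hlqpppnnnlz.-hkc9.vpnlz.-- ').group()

'_lq  7sc.ppppnlz-- pzg09hlqpppnnnlz.-hkc9.vpnlz'

This matches one or more of any character (non-capturing group); then one or more of a non-digit (captured); then a digit (captured as 'head'); then 1 to 4 of any character, then 1 to 4 of the literal 'p'; then one or more of a literal 'n', then the literal 'lz' (captured).
`re.search` scans for the first position where the pattern succeeds.
The match spans [0:47] → '_lq  7sc.ppppnlz-- pzg09hlqpppnnnlz.-hkc9.vpnlz'.
Captured: group 1 = 'c', group 2 = '9', group 3 = 'nlz'.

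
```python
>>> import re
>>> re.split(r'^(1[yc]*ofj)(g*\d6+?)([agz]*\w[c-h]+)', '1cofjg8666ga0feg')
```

The pattern matches anchored at the start of the string; then the literal '1', then zero or more of one of [yc], then the literal 'ofj' (captured); then zero or more of a literal 'g', then a digit, then one or more of a literal '6' (lazy) (captured); then zero or more of one of [agz], then a word character, then one or more of a character in [c-h] (captured).
A `+?`/`*?`/`{m,n}?` starts at its minimum and grows only as far as needed for what follows to match.
Matches to split on: at [0:11] → '1cofjg8666g'.
With a capturing group present, the delimiter's captured portion is kept in the result list.

['', '1cofj', 'g866', '6g', 'a0feg']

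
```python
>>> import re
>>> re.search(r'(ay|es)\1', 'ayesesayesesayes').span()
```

After group 1 captures some text, `\1` only succeeds where that same text appears again.
The match spans [2:6] → 'eses'.

(2, 6)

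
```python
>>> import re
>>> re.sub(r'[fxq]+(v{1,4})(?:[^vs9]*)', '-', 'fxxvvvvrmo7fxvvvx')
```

The pattern matches one or more of one of [fxq]; then 1 to 4 of a literal 'v' (captured); then zero or more of any character except [vs9] (non-capturing group).
Matches: at [0:13] → 'fxxvvvvrmo7fx'.
Each match is replaced by '-'.

'-vvvx'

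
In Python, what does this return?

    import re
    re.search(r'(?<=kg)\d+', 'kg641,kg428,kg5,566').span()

The lookaround is zero-width — it requires the adjacent text to match without consuming it, so the asserted text isn't part of the match.
Unlike `match`, `search` isn't anchored — it looks for the pattern anywhere in the string.
The match spans [2:5] → '641'.

(2, 5)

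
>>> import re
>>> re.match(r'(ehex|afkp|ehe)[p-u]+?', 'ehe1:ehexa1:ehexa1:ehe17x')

None

`re.match` won't scan ahead — the pattern has to work from the very first character.
Here the string doesn't start with a match, so the call returns None.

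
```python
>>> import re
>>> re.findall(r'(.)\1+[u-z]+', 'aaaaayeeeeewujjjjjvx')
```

After group 1 captures some text, `\1` only succeeds where that same text appears again.
Scanning left to right: at [0:6] match 'aaaaay', group 1 = 'a'; at [6:13] match 'eeeeewu', group 1 = 'e'; at [13:20] match 'jjjjjvx', group 1 = 'j'.
With a single group, `findall` returns only what that group captured — 3 items.

['a', 'e', 'j']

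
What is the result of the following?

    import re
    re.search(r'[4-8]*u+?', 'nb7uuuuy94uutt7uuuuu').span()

(2, 4)

Pattern: zero or more of a character in [4-8]; then one or more of a literal 'u' (lazy).
With the lazy modifier that quantifier settles for the fewest repetitions that let the rest of the pattern succeed (the atoms after it are unaffected and can still be greedy).
`re.search` scans for the first position where the pattern succeeds.
The match spans [2:4] → '7u'.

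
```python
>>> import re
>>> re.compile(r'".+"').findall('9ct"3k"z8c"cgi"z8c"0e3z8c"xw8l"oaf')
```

['"3k"z8c"cgi"z8c"0e3z8c"xw8l"']

With no groups in the pattern, `findall` gives back each whole match — 1 here.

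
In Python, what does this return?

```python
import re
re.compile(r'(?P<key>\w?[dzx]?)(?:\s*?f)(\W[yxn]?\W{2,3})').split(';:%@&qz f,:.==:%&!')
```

[';:%@&', 'qz', ',:.=', '=:%&!']

Pattern: optionally a word character, then optionally one of [dzx] (captured as 'key'); then zero or more of whitespace (lazy), then a literal 'f' (non-capturing group); then a non-word character, then optionally one of [yxn], then 2 to 3 of a non-word character (captured).
Matches to split on: at [5:13] → 'qz f,:.='.
Because the pattern has a capturing group, `split` also inserts each captured text between the pieces.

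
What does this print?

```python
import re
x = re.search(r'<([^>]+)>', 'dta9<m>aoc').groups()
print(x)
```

`search` walks the string left to right and returns the first match it finds.
The match spans [4:7] → '<m>'.
Captured: group 1 = 'm'.

('m',)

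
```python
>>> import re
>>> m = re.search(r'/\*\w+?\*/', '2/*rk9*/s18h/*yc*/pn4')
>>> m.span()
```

(1, 8)

`re.search` tries every starting position until one works.
The match spans [1:8] → '/*rk9*/'.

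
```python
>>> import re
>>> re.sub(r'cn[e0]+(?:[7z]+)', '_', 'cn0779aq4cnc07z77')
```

'_9aq4cnc07z77'

The pattern matches the literal 'cn', then one or more of one of [e0]; then one or more of one of [7z] (non-capturing group).
Matches: at [0:5] → 'cn077'.
Every occurrence is swapped for '_'.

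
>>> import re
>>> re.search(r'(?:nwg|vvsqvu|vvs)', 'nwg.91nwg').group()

'nwg'

The match spans [0:3] → 'nwg'.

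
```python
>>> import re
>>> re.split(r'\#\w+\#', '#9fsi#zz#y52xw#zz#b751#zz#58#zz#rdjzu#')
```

['', 'zz', 'zz', 'zz', 'zz', '']

Splitting on the pattern gives 6 pieces.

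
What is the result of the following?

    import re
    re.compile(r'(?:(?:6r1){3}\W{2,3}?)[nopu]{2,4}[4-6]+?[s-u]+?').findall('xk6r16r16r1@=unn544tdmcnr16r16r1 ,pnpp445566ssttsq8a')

['6r16r16r1@=unn544t']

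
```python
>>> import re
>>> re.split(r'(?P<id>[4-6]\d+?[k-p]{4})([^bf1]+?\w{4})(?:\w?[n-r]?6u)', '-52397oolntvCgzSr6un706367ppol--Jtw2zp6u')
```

The pattern matches a character in [4-6], then one or more of a digit (lazy), then exactly 4 of a character in [k-p] (captured as 'id'); then one or more of any character except [bf1] (lazy), then exactly 4 of a word character (captured); then optionally a word character, then optionally a character in [n-r], then the literal '6u' (non-capturing group).
Matches to split on: at [1:19] → '52397oolntvCgzSr6u'; at [22:40] → '6367ppol--Jtw2zp6u'.
Because the pattern has a capturing group, `split` also inserts each captured text between the pieces.

['-', '52397ooln', 'tvCgz', 'n70', '6367ppol', '--Jtw2', '']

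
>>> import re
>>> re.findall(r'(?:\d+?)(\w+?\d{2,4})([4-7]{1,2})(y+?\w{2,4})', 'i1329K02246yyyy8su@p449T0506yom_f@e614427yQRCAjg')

[('329K0224', '6', 'yyyy8'), ('49T050', '6', 'yom_f'), ('1442', '7', 'yQRCA')]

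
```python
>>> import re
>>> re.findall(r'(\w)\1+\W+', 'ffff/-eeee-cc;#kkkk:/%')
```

`\1` is not a pattern — it's the concrete string captured by group 1, re-applied verbatim.
Scanning left to right: at [0:6] match 'ffff/-', group 1 = 'f'; at [6:11] match 'eeee-', group 1 = 'e'; at [11:15] match 'cc;#', group 1 = 'c'; at [15:22] match 'kkkk:/%', group 1 = 'k'.
With a single group, `findall` returns only what that group captured — 4 items.

['f', 'e', 'c', 'k']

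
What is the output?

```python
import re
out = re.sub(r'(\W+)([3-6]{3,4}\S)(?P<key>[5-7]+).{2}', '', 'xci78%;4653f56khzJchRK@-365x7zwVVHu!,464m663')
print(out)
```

xci78zJchRKVVHu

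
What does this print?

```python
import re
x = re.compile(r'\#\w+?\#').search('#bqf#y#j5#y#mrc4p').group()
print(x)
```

#bqf#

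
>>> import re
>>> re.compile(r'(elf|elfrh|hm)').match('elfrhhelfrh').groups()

The match spans [0:3] → 'elf'.
Captured: group 1 = 'elf'.

('elf',)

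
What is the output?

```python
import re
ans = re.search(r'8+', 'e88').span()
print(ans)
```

(1, 3)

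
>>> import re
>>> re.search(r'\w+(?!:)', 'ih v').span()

(0, 2)

`(?!…)`/`(?<!…)` only lets a position through if the neighbouring text does NOT match; no characters are consumed.
The match spans [0:2] → 'ih'.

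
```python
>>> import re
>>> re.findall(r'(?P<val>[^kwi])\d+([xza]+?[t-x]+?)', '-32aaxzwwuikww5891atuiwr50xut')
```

A `+?`/`*?`/`{m,n}?` starts at its minimum and grows only as far as needed for what follows to match.
With 2 capturing groups, `findall` returns a 2-tuple per match.

[('-', 'aax'), ('5', 'at'), ('r', 'xu')]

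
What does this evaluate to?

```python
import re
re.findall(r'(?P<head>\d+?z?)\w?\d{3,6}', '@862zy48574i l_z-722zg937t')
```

['862z', '722z']

The pattern matches one or more of a digit (lazy), then optionally a literal 'z' (captured as 'head'); then optionally a word character, then 3 to 6 of a digit.
Matches: at [1:11] match '862zy48574', group 1 = '862z'; at [17:25] match '722zg937', group 1 = '722z'.
`findall` collects group 1 from each match (2 total).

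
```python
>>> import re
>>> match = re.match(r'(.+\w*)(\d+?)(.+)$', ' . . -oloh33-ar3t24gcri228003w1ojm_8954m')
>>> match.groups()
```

(' . . -oloh33-ar3t24gcri228003w1ojm_895', '4', 'm')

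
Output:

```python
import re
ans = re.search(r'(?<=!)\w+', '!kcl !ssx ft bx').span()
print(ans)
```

(1, 4)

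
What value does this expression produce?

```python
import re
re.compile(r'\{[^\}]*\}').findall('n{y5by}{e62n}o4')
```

['{y5by}', '{e62n}']

With no groups in the pattern, `findall` gives back each whole match — 2 here.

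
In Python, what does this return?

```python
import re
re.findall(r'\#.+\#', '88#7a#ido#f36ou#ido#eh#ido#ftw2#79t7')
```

['#7a#ido#f36ou#ido#eh#ido#ftw2#']

Walking the string: at [2:32] → '#7a#ido#f36ou#ido#eh#ido#ftw2#'.
No capturing groups, so `findall` returns the 1 full match string.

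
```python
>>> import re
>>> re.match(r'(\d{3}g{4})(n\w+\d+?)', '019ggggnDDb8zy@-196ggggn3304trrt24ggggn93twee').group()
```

'019ggggnDDb8'

`match` is anchored at position 0; if the pattern doesn't fit there, it returns None.
The match spans [0:12] → '019ggggnDDb8'.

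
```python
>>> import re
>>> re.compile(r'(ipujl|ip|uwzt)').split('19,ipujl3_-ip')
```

['19,', 'ipujl', '3_-', 'ip', '']

Branches in `(...|...)` are attempted left-to-right; the first branch that allows the whole pattern to succeed is taken.
Matches to split on: at [3:8] → 'ipujl'; at [11:13] → 'ip'.
Because the pattern has a capturing group, `split` also inserts each captured text between the pieces.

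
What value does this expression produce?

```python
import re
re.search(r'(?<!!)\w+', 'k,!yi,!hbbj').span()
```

The negative lookahead/lookbehind blocks any match where the forbidden context is present.
`re.search` tries every starting position until one works.
The match spans [0:1] → 'k'.

(0, 1)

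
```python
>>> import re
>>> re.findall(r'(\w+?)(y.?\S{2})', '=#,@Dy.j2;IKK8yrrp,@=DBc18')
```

The pattern matches one or more of a word character (lazy) (captured); then a literal 'y', then optionally any character, then exactly 2 of a non-whitespace character (captured).
Matches: at [4:9] match 'Dy.j2', groups = ('D', 'y.j2'); at [10:18] match 'IKK8yrrp', groups = ('IKK8', 'yrrp').
Multiple groups make `findall` return tuples — one 2-tuple for each match.

[('D', 'y.j2'), ('IKK8', 'yrrp')]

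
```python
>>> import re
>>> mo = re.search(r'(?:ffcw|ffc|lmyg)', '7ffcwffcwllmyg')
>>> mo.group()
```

Alternation isn't longest-match — the leftmost alternative that fits at this position is chosen.
The match spans [1:5] → 'ffcw'.

'ffcw'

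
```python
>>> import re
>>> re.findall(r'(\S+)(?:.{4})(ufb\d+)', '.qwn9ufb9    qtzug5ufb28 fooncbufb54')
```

2 groups means each result is a tuple of 2 captured strings — 3 here.

[('.', 'ufb9'), ('qt', 'ufb28'), ('fo', 'ufb54')]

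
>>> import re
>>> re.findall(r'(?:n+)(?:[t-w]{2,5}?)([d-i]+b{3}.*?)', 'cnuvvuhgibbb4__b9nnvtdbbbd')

['hgibbb', 'dbbb']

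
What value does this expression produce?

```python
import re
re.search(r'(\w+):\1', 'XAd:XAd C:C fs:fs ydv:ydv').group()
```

'XAd:XAd'

The backreference `\1` re-matches whatever the first group consumed, character for character.
`re.search` scans for the first position where the pattern succeeds.
The match spans [0:7] → 'XAd:XAd'.
Captured: group 1 = 'XAd'.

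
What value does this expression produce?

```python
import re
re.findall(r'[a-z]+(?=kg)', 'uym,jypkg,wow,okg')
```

['jyp', 'o']

Because the assertion is zero-width, the text it checks is not consumed and won't appear in the result.
`findall` yields the raw match text (2 of them) because the pattern has no groups.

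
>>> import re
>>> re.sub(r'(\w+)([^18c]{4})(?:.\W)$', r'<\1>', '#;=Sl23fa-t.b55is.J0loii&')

Pattern: one or more of a word character (captured); then exactly 4 of any character except [18c] (captured); then any character, then a non-word character (non-capturing group); then anchored at the end.
The replacement refers to a captured group, so each match is rewritten using its own captured text.

'#;=Sl23fa-t.b55is.<J>'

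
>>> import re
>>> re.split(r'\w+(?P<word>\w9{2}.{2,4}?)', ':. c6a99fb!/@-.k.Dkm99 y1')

With a capturing group present, the delimiter's captured portion is kept in the result list.

[':. ', 'a99fb', '!/@-.k.', 'm99 y', '1']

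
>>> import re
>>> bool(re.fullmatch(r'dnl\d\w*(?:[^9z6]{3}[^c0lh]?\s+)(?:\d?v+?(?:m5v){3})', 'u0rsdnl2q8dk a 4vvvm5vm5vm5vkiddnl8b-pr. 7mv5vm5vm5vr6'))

False

The pattern matches the literal 'dnl', then a digit, then zero or more of a word character; then exactly 3 of any character except [9z6], then optionally any character except [c0lh], then one or more of whitespace (non-capturing group); then optionally a digit, then one or more of the literal 'v' (lazy), then the literal 'm5v' repeated 3 times (non-capturing group).
`re.fullmatch` requires the pattern to consume the entire string.
Here the string isn't matched end-to-end, so the call returns None, and `bool(None)` is False.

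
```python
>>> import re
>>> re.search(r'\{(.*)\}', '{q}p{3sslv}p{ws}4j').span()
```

The match spans [0:16] → '{q}p{3sslv}p{ws}'.

(0, 16)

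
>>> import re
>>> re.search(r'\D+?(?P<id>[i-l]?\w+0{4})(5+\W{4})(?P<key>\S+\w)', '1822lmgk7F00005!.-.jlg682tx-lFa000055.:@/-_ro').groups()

('mgk7F0000', '5!.-.', 'jlg682tx-lFa000055.:@/-_ro')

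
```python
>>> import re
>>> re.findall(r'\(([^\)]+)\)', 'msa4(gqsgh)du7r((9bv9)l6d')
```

Walking the string: at [4:11] match '(gqsgh)', group 1 = 'gqsgh'; at [15:22] match '((9bv9)', group 1 = '(9bv9'.
`findall` collects group 1 from each match (2 total).

['gqsgh', '(9bv9']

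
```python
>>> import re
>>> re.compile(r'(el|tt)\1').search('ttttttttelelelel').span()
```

(0, 4)

The backreference `\1` re-matches whatever the first group consumed, character for character.
The match spans [0:4] → 'tttt'.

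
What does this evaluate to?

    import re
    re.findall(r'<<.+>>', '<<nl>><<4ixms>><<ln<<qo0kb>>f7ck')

`findall` yields the raw match text (1 of them) because the pattern has no groups.

['<<nl>><<4ixms>><<ln<<qo0kb>>']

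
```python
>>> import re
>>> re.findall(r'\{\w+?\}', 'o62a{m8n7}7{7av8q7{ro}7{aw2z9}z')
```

['{m8n7}', '{ro}', '{aw2z9}']

Matches: at [4:10] → '{m8n7}'; at [18:22] → '{ro}'; at [23:30] → '{aw2z9}'.
`findall` yields the raw match text (3 of them) because the pattern has no groups.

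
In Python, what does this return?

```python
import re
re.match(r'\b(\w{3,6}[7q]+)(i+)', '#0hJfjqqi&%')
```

Pattern: a word boundary (`\b`, zero-width); then 3 to 6 of a word character, then one or more of one of [7q] (captured); then one or more of a literal 'i' (captured).
With `match`, the pattern is implicitly anchored at the beginning.
Here position 0 doesn't satisfy it, so the call returns None.

None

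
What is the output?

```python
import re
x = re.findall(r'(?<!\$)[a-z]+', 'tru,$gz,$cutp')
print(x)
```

['tru', 'z', 'utp']

Because the assertion is negative and zero-width, positions next to the forbidden text are skipped.
`findall` yields the raw match text (3 of them) because the pattern has no groups.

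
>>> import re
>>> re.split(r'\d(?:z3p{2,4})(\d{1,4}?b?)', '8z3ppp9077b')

Lazy quantifiers expand one character at a time until the remainder of the pattern can match.
Because the pattern has a capturing group, `split` also inserts each captured text between the pieces.

['', '9', '077b']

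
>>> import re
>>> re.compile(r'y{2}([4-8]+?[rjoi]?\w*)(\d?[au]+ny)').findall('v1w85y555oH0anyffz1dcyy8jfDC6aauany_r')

This matches exactly 2 of a literal 'y'; then one or more of a character in [4-8] (lazy), then optionally one of [rjoi], then zero or more of a word character (captured); then optionally a digit, then one or more of one of [au], then the literal 'ny' (captured).
Matches: at [21:35] match 'yy8jfDC6aauany', groups = ('8jfDC6aau', 'any').
With 2 capturing groups, `findall` returns a 2-tuple per match.

[('8jfDC6aau', 'any')]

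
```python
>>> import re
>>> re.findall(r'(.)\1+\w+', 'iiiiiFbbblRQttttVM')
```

['i']

`\1` is not a pattern — it's the concrete string captured by group 1, re-applied verbatim.
With a single group, `findall` returns only what that group captured — 1 item.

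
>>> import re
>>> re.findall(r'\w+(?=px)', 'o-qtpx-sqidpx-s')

['qt', 'sqid']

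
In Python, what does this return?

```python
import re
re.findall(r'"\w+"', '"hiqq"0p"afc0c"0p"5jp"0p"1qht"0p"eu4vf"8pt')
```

['"hiqq"', '"afc0c"', '"5jp"', '"1qht"', '"eu4vf"']

Matches: at [0:6] → '"hiqq"'; at [8:15] → '"afc0c"'; at [17:22] → '"5jp"'; at [24:30] → '"1qht"'; at [32:39] → '"eu4vf"'.
`findall` yields the raw match text (5 of them) because the pattern has no groups.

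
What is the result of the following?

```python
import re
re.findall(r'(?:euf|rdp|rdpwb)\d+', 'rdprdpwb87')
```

Walking the string: at [3:10] → 'rdpwb87'.
With no groups in the pattern, `findall` gives back each whole match — 1 here.

['rdpwb87']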